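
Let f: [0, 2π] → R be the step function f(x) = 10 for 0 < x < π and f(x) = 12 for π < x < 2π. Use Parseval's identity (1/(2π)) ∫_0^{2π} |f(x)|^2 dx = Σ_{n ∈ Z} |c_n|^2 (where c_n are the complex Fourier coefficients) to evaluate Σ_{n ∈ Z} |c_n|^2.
Σ |c_n|^2 = 122

Parseval equates the L^2 energy of f (normalised by 1/(2π)) with the ℓ^2 sum of its Fourier coefficients: (1/(2π)) ∫_0^{2π} |f|^2 = Σ |c_n|^2.
Compute the left side: (1/(2π)) [∫_0^π 10^2 dx + ∫_π^{2π} 12^2 dx] = (1/(2π)) · (100π + 144π) = (100 + 144)/2 = 122.
So Σ_{n ∈ Z} |c_n|^2 = 122.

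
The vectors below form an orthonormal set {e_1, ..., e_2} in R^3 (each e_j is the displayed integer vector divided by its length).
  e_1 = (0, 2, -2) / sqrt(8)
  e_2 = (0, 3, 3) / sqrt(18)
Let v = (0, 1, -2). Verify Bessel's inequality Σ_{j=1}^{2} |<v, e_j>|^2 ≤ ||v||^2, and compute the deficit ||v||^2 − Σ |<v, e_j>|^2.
Σ |<v, e_j>|^2 = 5; ||v||^2 = 5; deficit = 0

Write each e_j = u_j / sqrt(<u_j, u_j>) where u_j is the displayed integer vector. Then <v, e_j> = <v, u_j> / sqrt(<u_j, u_j>), so |<v, e_j>|^2 = <v, u_j>^2 / <u_j, u_j>.
Coefficients: <v, e_1> = 6/sqrt(8), <v, e_2> = -3/sqrt(18).
Square and sum: Σ |<v, e_j>|^2 = 5.
Compute ||v||^2 = v·v = 5.
Deficit = 5 − 5 = 0 ≥ 0, confirming Bessel's inequality. (The deficit equals ||v − Σ <v,e_j> e_j||^2, the squared distance from v to span{e_j}.)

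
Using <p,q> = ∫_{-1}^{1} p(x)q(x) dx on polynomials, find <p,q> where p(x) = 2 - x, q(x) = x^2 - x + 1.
<p,q> = 6

Expand the product: p(x)·q(x) = -x^3 + 3*x^2 - 3*x + 2.
∫_{-1}^{1} of each monomial x^k gives [2/(k+1) if k even, 0 if k odd]. Integrating term-by-term (or equivalently evaluating the antiderivative F(x) = -x^4/4 + x^3 - 3*x^2/2 + 2*x at the endpoints):
  F(1) − F(−1) = 5/4 − (-19/4) = 6.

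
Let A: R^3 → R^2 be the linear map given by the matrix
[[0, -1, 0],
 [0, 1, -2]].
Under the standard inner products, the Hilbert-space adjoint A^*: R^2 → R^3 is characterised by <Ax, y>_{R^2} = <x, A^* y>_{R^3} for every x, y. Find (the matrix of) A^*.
A^* = A^T =
[[0, 0],
 [-1, 1],
 [0, -2]]

For real matrices with standard dot products, the defining identity <Ax, y> = <x, A^* y> gives (Ax)^T y = x^T (A^*) y, i.e. x^T A^T y = x^T (A^*) y. Since this holds for all x, y, we must have A^* = A^T. Therefore
A^* =
[[0, 0],
 [-1, 1],
 [0, -2]].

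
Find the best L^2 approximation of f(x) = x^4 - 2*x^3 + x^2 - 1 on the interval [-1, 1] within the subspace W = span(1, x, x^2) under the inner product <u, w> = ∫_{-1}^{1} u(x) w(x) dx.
g(x) = 13*x^2/7 - 6*x/5 - 38/35

The best approximation g ∈ W is the orthogonal projection of f onto W. Writing g = a_0 + a_1 x + a_2 x^2, the coefficients solve the normal equations G · a = b where
  G_{ij} = <φ_i, φ_j> and b_i = <f, φ_i>, with φ_0 = 1, φ_1 = x, φ_2 = x^2.
G =
  [2, 0, 2/3]
  [0, 2/3, 0]
  [2/3, 0, 2/5],
b = (-14/15, -4/5, 2/105).
Solving gives a_0 = -38/35, a_1 = -6/5, a_2 = 13/7, so
  g(x) = 13*x^2/7 - 6*x/5 - 38/35.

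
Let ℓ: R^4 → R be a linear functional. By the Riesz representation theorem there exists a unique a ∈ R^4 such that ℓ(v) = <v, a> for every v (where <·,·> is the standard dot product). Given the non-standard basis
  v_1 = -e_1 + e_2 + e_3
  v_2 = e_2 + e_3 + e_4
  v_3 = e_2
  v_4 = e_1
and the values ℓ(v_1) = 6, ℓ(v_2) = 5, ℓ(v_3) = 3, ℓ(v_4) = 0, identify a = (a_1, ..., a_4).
a = (0, 3, 3, -1)

Write a = (a_1, ..., a_4) in the standard basis. For each basis vector v_i, ℓ(v_i) = <v_i, a> is a linear equation in the a_j's. Collect the n equations into a matrix system V a = ℓ, where row i of V is v_i (expressed in the standard basis). Since V is invertible (lower-triangular with 1s on the diagonal, up to permutation), solve by back-substitution:
  V =
[[-1, 1, 1, 0],
 [0, 1, 1, 1],
 [0, 1, 0, 0],
 [1, 0, 0, 0]]
  V a = (6, 5, 3, 0)
Solving gives a = (0, 3, 3, -1).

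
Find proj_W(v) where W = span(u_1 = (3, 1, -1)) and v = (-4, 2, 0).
proj_W(v) = (-30/11, -10/11, 10/11)

Set up U = [u_1 | ... | u_1] ∈ R^(3×1). The projector onto W = col(U) is P = U (U^T U)^(-1) U^T.
Compute U^T U =
  [11],
and U^T v = (-10).
Solve U^T U · c = U^T v for the coefficients: c = (-10/11). The projection is proj_W(v) = U c.
Check: (v - proj_W(v)) · u_1 = 0  (should be 0).
Result: proj_W(v) = (-30/11, -10/11, 10/11).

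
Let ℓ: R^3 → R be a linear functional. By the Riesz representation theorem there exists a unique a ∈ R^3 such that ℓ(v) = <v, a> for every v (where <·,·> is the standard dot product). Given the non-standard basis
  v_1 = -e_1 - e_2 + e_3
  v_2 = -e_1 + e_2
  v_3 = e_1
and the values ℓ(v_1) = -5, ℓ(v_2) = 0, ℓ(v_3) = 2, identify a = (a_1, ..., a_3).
a = (2, 2, -1)

Write a = (a_1, ..., a_3) in the standard basis. For each basis vector v_i, ℓ(v_i) = <v_i, a> is a linear equation in the a_j's. Collect the n equations into a matrix system V a = ℓ, where row i of V is v_i (expressed in the standard basis). Since V is invertible (lower-triangular with 1s on the diagonal, up to permutation), solve by back-substitution:
  V =
[[-1, -1, 1],
 [-1, 1, 0],
 [1, 0, 0]]
  V a = (-5, 0, 2)
Solving gives a = (2, 2, -1).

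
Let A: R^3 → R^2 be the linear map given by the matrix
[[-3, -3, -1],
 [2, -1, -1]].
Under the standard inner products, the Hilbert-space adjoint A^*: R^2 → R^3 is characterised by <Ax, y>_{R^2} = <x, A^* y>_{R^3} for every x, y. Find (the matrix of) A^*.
A^* = A^T =
[[-3, 2],
 [-3, -1],
 [-1, -1]]

For real matrices with standard dot products, the defining identity <Ax, y> = <x, A^* y> gives (Ax)^T y = x^T (A^*) y, i.e. x^T A^T y = x^T (A^*) y. Since this holds for all x, y, we must have A^* = A^T. Therefore
A^* =
[[-3, 2],
 [-3, -1],
 [-1, -1]].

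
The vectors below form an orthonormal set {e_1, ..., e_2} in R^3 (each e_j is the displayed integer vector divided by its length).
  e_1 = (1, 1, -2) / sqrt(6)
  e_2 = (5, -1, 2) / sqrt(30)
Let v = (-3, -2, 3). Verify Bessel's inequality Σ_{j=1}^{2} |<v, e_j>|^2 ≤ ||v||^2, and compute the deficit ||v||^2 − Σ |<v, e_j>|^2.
Σ |<v, e_j>|^2 = 109/5; ||v||^2 = 22; deficit = 1/5

Write each e_j = u_j / sqrt(<u_j, u_j>) where u_j is the displayed integer vector. Then <v, e_j> = <v, u_j> / sqrt(<u_j, u_j>), so |<v, e_j>|^2 = <v, u_j>^2 / <u_j, u_j>.
Coefficients: <v, e_1> = -11/sqrt(6), <v, e_2> = -7/sqrt(30).
Square and sum: Σ |<v, e_j>|^2 = 109/5.
Compute ||v||^2 = v·v = 22.
Deficit = 22 − 109/5 = 1/5 ≥ 0, confirming Bessel's inequality. (The deficit equals ||v − Σ <v,e_j> e_j||^2, the squared distance from v to span{e_j}.)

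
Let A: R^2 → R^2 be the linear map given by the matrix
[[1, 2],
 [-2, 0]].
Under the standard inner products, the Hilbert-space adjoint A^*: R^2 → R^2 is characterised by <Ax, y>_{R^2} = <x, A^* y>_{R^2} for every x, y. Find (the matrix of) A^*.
A^* = A^T =
[[1, -2],
 [2, 0]]

For real matrices with standard dot products, the defining identity <Ax, y> = <x, A^* y> gives (Ax)^T y = x^T (A^*) y, i.e. x^T A^T y = x^T (A^*) y. Since this holds for all x, y, we must have A^* = A^T. Therefore
A^* =
[[1, -2],
 [2, 0]].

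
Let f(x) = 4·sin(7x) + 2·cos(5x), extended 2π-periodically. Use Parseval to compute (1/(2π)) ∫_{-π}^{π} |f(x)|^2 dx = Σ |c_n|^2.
Σ |c_n|^2 = 10

Expand |f|^2 and use orthogonality of {sin(nx), cos(mx)} on [-π, π]:
  ∫_{-π}^{π} sin(nx)^2 dx = π, ∫ cos(mx)^2 dx = π, and cross terms integrate to 0.
So ∫_{-π}^{π} f(x)^2 dx = 4^2 · π + 2^2 · π = (16 + 4)π.
Divide by 2π: (16 + 4)/2 = 10.
By Parseval, this equals Σ |c_n|^2.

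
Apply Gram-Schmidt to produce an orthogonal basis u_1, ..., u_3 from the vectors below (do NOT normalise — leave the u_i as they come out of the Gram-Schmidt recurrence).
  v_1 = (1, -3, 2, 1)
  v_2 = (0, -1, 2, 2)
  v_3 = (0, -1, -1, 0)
Orthogonal basis:
  u_1 = (1, -3, 2, 1)
  u_2 = (-3/5, 4/5, 4/5, 7/5)
  u_3 = (-1/3, -4/9, -7/9, 5/9)

Apply the Gram-Schmidt recurrence
  u_1 = v_1
  u_i = v_i − Σ_{j<i} ((v_i · u_j) / (u_j · u_j)) · u_j.

Step by step this gives:
  u_1 = (1, -3, 2, 1)
  u_2 = (-3/5, 4/5, 4/5, 7/5)
  u_3 = (-1/3, -4/9, -7/9, 5/9)

Orthogonality check:
  u_2 · u_1 = 0 (should be 0)
  u_3 · u_1 = 0 (should be 0)
  u_3 · u_2 = 0 (should be 0)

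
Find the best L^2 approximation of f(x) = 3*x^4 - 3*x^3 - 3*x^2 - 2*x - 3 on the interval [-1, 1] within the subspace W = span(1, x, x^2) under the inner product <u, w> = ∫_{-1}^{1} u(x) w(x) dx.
g(x) = -3*x^2/7 - 19*x/5 - 114/35

The best approximation g ∈ W is the orthogonal projection of f onto W. Writing g = a_0 + a_1 x + a_2 x^2, the coefficients solve the normal equations G · a = b where
  G_{ij} = <φ_i, φ_j> and b_i = <f, φ_i>, with φ_0 = 1, φ_1 = x, φ_2 = x^2.
G =
  [2, 0, 2/3]
  [0, 2/3, 0]
  [2/3, 0, 2/5],
b = (-34/5, -38/15, -82/35).
Solving gives a_0 = -114/35, a_1 = -19/5, a_2 = -3/7, so
  g(x) = -3*x^2/7 - 19*x/5 - 114/35.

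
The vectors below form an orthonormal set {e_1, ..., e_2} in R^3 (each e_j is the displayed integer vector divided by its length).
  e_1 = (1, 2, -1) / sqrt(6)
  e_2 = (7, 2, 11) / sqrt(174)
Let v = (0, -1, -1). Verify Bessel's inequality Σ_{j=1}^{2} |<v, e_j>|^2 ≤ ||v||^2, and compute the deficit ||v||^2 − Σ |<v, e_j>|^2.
Σ |<v, e_j>|^2 = 33/29; ||v||^2 = 2; deficit = 25/29

Write each e_j = u_j / sqrt(<u_j, u_j>) where u_j is the displayed integer vector. Then <v, e_j> = <v, u_j> / sqrt(<u_j, u_j>), so |<v, e_j>|^2 = <v, u_j>^2 / <u_j, u_j>.
Coefficients: <v, e_1> = -1/sqrt(6), <v, e_2> = -13/sqrt(174).
Square and sum: Σ |<v, e_j>|^2 = 33/29.
Compute ||v||^2 = v·v = 2.
Deficit = 2 − 33/29 = 25/29 ≥ 0, confirming Bessel's inequality. (The deficit equals ||v − Σ <v,e_j> e_j||^2, the squared distance from v to span{e_j}.)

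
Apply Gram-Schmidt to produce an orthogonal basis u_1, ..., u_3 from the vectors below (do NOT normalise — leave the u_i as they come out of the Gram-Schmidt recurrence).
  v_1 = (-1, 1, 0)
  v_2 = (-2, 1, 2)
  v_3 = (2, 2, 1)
Orthogonal basis:
  u_1 = (-1, 1, 0)
  u_2 = (-1/2, -1/2, 2)
  u_3 = (2, 2, 1)

Apply the Gram-Schmidt recurrence
  u_1 = v_1
  u_i = v_i − Σ_{j<i} ((v_i · u_j) / (u_j · u_j)) · u_j.

Step by step this gives:
  u_1 = (-1, 1, 0)
  u_2 = (-1/2, -1/2, 2)
  u_3 = (2, 2, 1)

Orthogonality check:
  u_2 · u_1 = 0 (should be 0)
  u_3 · u_1 = 0 (should be 0)
  u_3 · u_2 = 0 (should be 0)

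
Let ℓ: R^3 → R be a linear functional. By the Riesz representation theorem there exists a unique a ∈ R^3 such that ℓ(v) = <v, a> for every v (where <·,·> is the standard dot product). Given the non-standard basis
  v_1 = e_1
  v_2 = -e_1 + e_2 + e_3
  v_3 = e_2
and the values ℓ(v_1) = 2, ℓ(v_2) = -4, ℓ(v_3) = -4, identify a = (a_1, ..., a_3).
a = (2, -4, 2)

Write a = (a_1, ..., a_3) in the standard basis. For each basis vector v_i, ℓ(v_i) = <v_i, a> is a linear equation in the a_j's. Collect the n equations into a matrix system V a = ℓ, where row i of V is v_i (expressed in the standard basis). Since V is invertible (lower-triangular with 1s on the diagonal, up to permutation), solve by back-substitution:
  V =
[[1, 0, 0],
 [-1, 1, 1],
 [0, 1, 0]]
  V a = (2, -4, -4)
Solving gives a = (2, -4, 2).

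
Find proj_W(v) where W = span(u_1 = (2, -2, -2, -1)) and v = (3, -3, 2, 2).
proj_W(v) = (12/13, -12/13, -12/13, -6/13)

Set up U = [u_1 | ... | u_1] ∈ R^(4×1). The projector onto W = col(U) is P = U (U^T U)^(-1) U^T.
Compute U^T U =
  [13],
and U^T v = (6).
Solve U^T U · c = U^T v for the coefficients: c = (6/13). The projection is proj_W(v) = U c.
Check: (v - proj_W(v)) · u_1 = 0  (should be 0).
Result: proj_W(v) = (12/13, -12/13, -12/13, -6/13).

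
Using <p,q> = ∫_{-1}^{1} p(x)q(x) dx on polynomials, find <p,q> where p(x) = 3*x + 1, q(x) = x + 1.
<p,q> = 4

Expand the product: p(x)·q(x) = 3*x^2 + 4*x + 1.
∫_{-1}^{1} of each monomial x^k gives [2/(k+1) if k even, 0 if k odd]. Integrating term-by-term (or equivalently evaluating the antiderivative F(x) = x^3 + 2*x^2 + x at the endpoints):
  F(1) − F(−1) = 4 − (0) = 4.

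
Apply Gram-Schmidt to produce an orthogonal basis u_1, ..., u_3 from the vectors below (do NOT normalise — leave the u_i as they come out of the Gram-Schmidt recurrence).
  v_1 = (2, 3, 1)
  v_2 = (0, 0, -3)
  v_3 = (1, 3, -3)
Orthogonal basis:
  u_1 = (2, 3, 1)
  u_2 = (3/7, 9/14, -39/14)
  u_3 = (-9/13, 6/13, 0)

Apply the Gram-Schmidt recurrence
  u_1 = v_1
  u_i = v_i − Σ_{j<i} ((v_i · u_j) / (u_j · u_j)) · u_j.

Step by step this gives:
  u_1 = (2, 3, 1)
  u_2 = (3/7, 9/14, -39/14)
  u_3 = (-9/13, 6/13, 0)

Orthogonality check:
  u_2 · u_1 = 0 (should be 0)
  u_3 · u_1 = 0 (should be 0)
  u_3 · u_2 = 0 (should be 0)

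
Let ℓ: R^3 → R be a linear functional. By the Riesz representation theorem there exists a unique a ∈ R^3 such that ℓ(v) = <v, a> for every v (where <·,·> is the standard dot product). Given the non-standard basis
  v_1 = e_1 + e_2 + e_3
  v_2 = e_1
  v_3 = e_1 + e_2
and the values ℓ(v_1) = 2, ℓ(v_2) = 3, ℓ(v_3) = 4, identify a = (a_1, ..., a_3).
a = (3, 1, -2)

Write a = (a_1, ..., a_3) in the standard basis. For each basis vector v_i, ℓ(v_i) = <v_i, a> is a linear equation in the a_j's. Collect the n equations into a matrix system V a = ℓ, where row i of V is v_i (expressed in the standard basis). Since V is invertible (lower-triangular with 1s on the diagonal, up to permutation), solve by back-substitution:
  V =
[[1, 1, 1],
 [1, 0, 0],
 [1, 1, 0]]
  V a = (2, 3, 4)
Solving gives a = (3, 1, -2).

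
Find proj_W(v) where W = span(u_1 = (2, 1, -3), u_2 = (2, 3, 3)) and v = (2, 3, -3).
proj_W(v) = (56/19, 39/19, -51/19)

Set up U = [u_1 | ... | u_2] ∈ R^(3×2). The projector onto W = col(U) is P = U (U^T U)^(-1) U^T.
Compute U^T U =
  [14, -2]
  [-2, 22],
and U^T v = (16, 4).
Solve U^T U · c = U^T v for the coefficients: c = (45/38, 11/38). The projection is proj_W(v) = U c.
Check: (v - proj_W(v)) · u_1 = 0  (should be 0).
Check: (v - proj_W(v)) · u_2 = 0  (should be 0).
Result: proj_W(v) = (56/19, 39/19, -51/19).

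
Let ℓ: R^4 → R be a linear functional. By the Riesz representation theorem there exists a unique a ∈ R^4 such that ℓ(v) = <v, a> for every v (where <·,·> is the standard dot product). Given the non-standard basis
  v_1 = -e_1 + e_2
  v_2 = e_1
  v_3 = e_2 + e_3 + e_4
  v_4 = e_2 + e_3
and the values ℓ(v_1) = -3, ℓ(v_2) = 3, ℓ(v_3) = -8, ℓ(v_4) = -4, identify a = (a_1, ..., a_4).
a = (3, 0, -4, -4)

Write a = (a_1, ..., a_4) in the standard basis. For each basis vector v_i, ℓ(v_i) = <v_i, a> is a linear equation in the a_j's. Collect the n equations into a matrix system V a = ℓ, where row i of V is v_i (expressed in the standard basis). Since V is invertible (lower-triangular with 1s on the diagonal, up to permutation), solve by back-substitution:
  V =
[[-1, 1, 0, 0],
 [1, 0, 0, 0],
 [0, 1, 1, 1],
 [0, 1, 1, 0]]
  V a = (-3, 3, -8, -4)
Solving gives a = (3, 0, -4, -4).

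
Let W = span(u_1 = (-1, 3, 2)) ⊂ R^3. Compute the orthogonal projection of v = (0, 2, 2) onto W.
proj_W(v) = (-5/7, 15/7, 10/7)

Set up U = [u_1 | ... | u_1] ∈ R^(3×1). The projector onto W = col(U) is P = U (U^T U)^(-1) U^T.
Compute U^T U =
  [14],
and U^T v = (10).
Solve U^T U · c = U^T v for the coefficients: c = (5/7). The projection is proj_W(v) = U c.
Check: (v - proj_W(v)) · u_1 = 0  (should be 0).
Result: proj_W(v) = (-5/7, 15/7, 10/7).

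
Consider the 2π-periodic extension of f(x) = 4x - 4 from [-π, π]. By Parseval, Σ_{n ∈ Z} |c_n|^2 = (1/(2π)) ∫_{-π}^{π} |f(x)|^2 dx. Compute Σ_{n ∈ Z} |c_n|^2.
Σ |c_n|^2 = 16π^2/3 + 16

Expand and integrate term by term over [-π, π]:
  ∫ (4x)^2 dx = 16·(2π^3/3); ∫ 2·4·(-4)·x dx = 0 (odd integrand); ∫ (-4)^2 dx = 16·2π.
So (1/(2π)) ∫_{-π}^{π} (4x - 4)^2 dx = 16π^2/3 + 16 = 16π^2/3 + 16.
Parseval ⇒ Σ |c_n|^2 = 16π^2/3 + 16.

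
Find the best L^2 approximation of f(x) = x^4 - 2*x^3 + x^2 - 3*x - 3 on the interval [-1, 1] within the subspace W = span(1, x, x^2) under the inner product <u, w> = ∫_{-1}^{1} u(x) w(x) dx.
g(x) = 13*x^2/7 - 21*x/5 - 108/35

The best approximation g ∈ W is the orthogonal projection of f onto W. Writing g = a_0 + a_1 x + a_2 x^2, the coefficients solve the normal equations G · a = b where
  G_{ij} = <φ_i, φ_j> and b_i = <f, φ_i>, with φ_0 = 1, φ_1 = x, φ_2 = x^2.
G =
  [2, 0, 2/3]
  [0, 2/3, 0]
  [2/3, 0, 2/5],
b = (-74/15, -14/5, -46/35).
Solving gives a_0 = -108/35, a_1 = -21/5, a_2 = 13/7, so
  g(x) = 13*x^2/7 - 21*x/5 - 108/35.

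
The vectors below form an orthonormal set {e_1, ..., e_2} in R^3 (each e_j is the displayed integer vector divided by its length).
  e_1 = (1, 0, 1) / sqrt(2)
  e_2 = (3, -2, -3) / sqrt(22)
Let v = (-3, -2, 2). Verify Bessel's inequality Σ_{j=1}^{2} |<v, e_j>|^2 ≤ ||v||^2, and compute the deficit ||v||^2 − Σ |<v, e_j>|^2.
Σ |<v, e_j>|^2 = 6; ||v||^2 = 17; deficit = 11

Write each e_j = u_j / sqrt(<u_j, u_j>) where u_j is the displayed integer vector. Then <v, e_j> = <v, u_j> / sqrt(<u_j, u_j>), so |<v, e_j>|^2 = <v, u_j>^2 / <u_j, u_j>.
Coefficients: <v, e_1> = -1/sqrt(2), <v, e_2> = -11/sqrt(22).
Square and sum: Σ |<v, e_j>|^2 = 6.
Compute ||v||^2 = v·v = 17.
Deficit = 17 − 6 = 11 ≥ 0, confirming Bessel's inequality. (The deficit equals ||v − Σ <v,e_j> e_j||^2, the squared distance from v to span{e_j}.)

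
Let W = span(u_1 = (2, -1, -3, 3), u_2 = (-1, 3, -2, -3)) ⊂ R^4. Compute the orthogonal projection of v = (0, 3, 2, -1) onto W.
proj_W(v) = (-512/465, 476/465, 92/93, -60/31)

Set up U = [u_1 | ... | u_2] ∈ R^(4×2). The projector onto W = col(U) is P = U (U^T U)^(-1) U^T.
Compute U^T U =
  [23, -8]
  [-8, 23],
and U^T v = (-12, 8).
Solve U^T U · c = U^T v for the coefficients: c = (-212/465, 88/465). The projection is proj_W(v) = U c.
Check: (v - proj_W(v)) · u_1 = 0  (should be 0).
Check: (v - proj_W(v)) · u_2 = 0  (should be 0).
Result: proj_W(v) = (-512/465, 476/465, 92/93, -60/31).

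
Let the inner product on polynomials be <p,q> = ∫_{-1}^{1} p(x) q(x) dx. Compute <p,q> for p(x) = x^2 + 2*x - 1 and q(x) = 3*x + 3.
<p,q> = 0

Expand the product: p(x)·q(x) = 3*x^3 + 9*x^2 + 3*x - 3.
∫_{-1}^{1} of each monomial x^k gives [2/(k+1) if k even, 0 if k odd]. Integrating term-by-term (or equivalently evaluating the antiderivative F(x) = 3*x^4/4 + 3*x^3 + 3*x^2/2 - 3*x at the endpoints):
  F(1) − F(−1) = 9/4 − (9/4) = 0.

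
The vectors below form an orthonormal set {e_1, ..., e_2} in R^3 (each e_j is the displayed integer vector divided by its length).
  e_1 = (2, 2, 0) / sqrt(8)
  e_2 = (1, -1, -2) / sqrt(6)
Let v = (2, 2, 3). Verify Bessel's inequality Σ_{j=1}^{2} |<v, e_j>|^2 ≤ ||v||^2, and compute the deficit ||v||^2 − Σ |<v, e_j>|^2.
Σ |<v, e_j>|^2 = 14; ||v||^2 = 17; deficit = 3

Write each e_j = u_j / sqrt(<u_j, u_j>) where u_j is the displayed integer vector. Then <v, e_j> = <v, u_j> / sqrt(<u_j, u_j>), so |<v, e_j>|^2 = <v, u_j>^2 / <u_j, u_j>.
Coefficients: <v, e_1> = 8/sqrt(8), <v, e_2> = -6/sqrt(6).
Square and sum: Σ |<v, e_j>|^2 = 14.
Compute ||v||^2 = v·v = 17.
Deficit = 17 − 14 = 3 ≥ 0, confirming Bessel's inequality. (The deficit equals ||v − Σ <v,e_j> e_j||^2, the squared distance from v to span{e_j}.)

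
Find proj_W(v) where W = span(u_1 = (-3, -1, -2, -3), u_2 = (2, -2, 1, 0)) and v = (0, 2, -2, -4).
proj_W(v) = (-42/19, 2/19, -26/19, -30/19)

Set up U = [u_1 | ... | u_2] ∈ R^(4×2). The projector onto W = col(U) is P = U (U^T U)^(-1) U^T.
Compute U^T U =
  [23, -6]
  [-6, 9],
and U^T v = (14, -6).
Solve U^T U · c = U^T v for the coefficients: c = (10/19, -6/19). The projection is proj_W(v) = U c.
Check: (v - proj_W(v)) · u_1 = 0  (should be 0).
Check: (v - proj_W(v)) · u_2 = 0  (should be 0).
Result: proj_W(v) = (-42/19, 2/19, -26/19, -30/19).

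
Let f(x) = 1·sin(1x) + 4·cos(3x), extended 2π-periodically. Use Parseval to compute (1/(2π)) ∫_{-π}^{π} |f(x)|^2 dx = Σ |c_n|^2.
Σ |c_n|^2 = 17/2

Expand |f|^2 and use orthogonality of {sin(nx), cos(mx)} on [-π, π]:
  ∫_{-π}^{π} sin(nx)^2 dx = π, ∫ cos(mx)^2 dx = π, and cross terms integrate to 0.
So ∫_{-π}^{π} f(x)^2 dx = 1^2 · π + 4^2 · π = (1 + 16)π.
Divide by 2π: (1 + 16)/2 = 17/2.
By Parseval, this equals Σ |c_n|^2.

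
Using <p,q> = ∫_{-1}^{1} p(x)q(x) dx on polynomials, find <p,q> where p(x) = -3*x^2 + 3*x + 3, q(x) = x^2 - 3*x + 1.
<p,q> = -6/5

Expand the product: p(x)·q(x) = -3*x^4 + 12*x^3 - 9*x^2 - 6*x + 3.
∫_{-1}^{1} of each monomial x^k gives [2/(k+1) if k even, 0 if k odd]. Integrating term-by-term (or equivalently evaluating the antiderivative F(x) = -3*x^5/5 + 3*x^4 - 3*x^3 - 3*x^2 + 3*x at the endpoints):
  F(1) − F(−1) = -3/5 − (3/5) = -6/5.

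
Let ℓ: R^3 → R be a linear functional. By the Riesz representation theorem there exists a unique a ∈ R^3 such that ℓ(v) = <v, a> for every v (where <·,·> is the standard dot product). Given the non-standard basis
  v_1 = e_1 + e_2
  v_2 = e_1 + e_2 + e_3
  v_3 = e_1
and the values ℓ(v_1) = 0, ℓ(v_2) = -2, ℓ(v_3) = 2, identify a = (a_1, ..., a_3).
a = (2, -2, -2)

Write a = (a_1, ..., a_3) in the standard basis. For each basis vector v_i, ℓ(v_i) = <v_i, a> is a linear equation in the a_j's. Collect the n equations into a matrix system V a = ℓ, where row i of V is v_i (expressed in the standard basis). Since V is invertible (lower-triangular with 1s on the diagonal, up to permutation), solve by back-substitution:
  V =
[[1, 1, 0],
 [1, 1, 1],
 [1, 0, 0]]
  V a = (0, -2, 2)
Solving gives a = (2, -2, -2).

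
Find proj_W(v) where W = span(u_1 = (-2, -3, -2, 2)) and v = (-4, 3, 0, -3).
proj_W(v) = (2/3, 1, 2/3, -2/3)

Set up U = [u_1 | ... | u_1] ∈ R^(4×1). The projector onto W = col(U) is P = U (U^T U)^(-1) U^T.
Compute U^T U =
  [21],
and U^T v = (-7).
Solve U^T U · c = U^T v for the coefficients: c = (-1/3). The projection is proj_W(v) = U c.
Check: (v - proj_W(v)) · u_1 = 0  (should be 0).
Result: proj_W(v) = (2/3, 1, 2/3, -2/3).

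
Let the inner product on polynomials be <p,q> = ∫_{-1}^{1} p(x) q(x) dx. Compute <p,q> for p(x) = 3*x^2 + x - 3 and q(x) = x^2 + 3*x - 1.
<p,q> = 26/5

Expand the product: p(x)·q(x) = 3*x^4 + 10*x^3 - 3*x^2 - 10*x + 3.
∫_{-1}^{1} of each monomial x^k gives [2/(k+1) if k even, 0 if k odd]. Integrating term-by-term (or equivalently evaluating the antiderivative F(x) = 3*x^5/5 + 5*x^4/2 - x^3 - 5*x^2 + 3*x at the endpoints):
  F(1) − F(−1) = 1/10 − (-51/10) = 26/5.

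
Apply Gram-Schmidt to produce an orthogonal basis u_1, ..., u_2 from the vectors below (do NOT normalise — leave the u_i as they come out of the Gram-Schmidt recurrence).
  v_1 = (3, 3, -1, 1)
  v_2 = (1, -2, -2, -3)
Orthogonal basis:
  u_1 = (3, 3, -1, 1)
  u_2 = (8/5, -7/5, -11/5, -14/5)

Apply the Gram-Schmidt recurrence
  u_1 = v_1
  u_i = v_i − Σ_{j<i} ((v_i · u_j) / (u_j · u_j)) · u_j.

Step by step this gives:
  u_1 = (3, 3, -1, 1)
  u_2 = (8/5, -7/5, -11/5, -14/5)

Orthogonality check:
  u_2 · u_1 = 0 (should be 0)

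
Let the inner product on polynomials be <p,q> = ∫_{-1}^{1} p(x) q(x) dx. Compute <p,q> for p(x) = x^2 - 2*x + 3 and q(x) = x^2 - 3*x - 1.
<p,q> = -4/15

Expand the product: p(x)·q(x) = x^4 - 5*x^3 + 8*x^2 - 7*x - 3.
∫_{-1}^{1} of each monomial x^k gives [2/(k+1) if k even, 0 if k odd]. Integrating term-by-term (or equivalently evaluating the antiderivative F(x) = x^5/5 - 5*x^4/4 + 8*x^3/3 - 7*x^2/2 - 3*x at the endpoints):
  F(1) − F(−1) = -293/60 − (-277/60) = -4/15.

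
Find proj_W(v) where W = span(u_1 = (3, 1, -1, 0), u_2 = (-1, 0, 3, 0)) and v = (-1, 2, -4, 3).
proj_W(v) = (-5/74, -18/37, -273/74, 0)

Set up U = [u_1 | ... | u_2] ∈ R^(4×2). The projector onto W = col(U) is P = U (U^T U)^(-1) U^T.
Compute U^T U =
  [11, -6]
  [-6, 10],
and U^T v = (3, -11).
Solve U^T U · c = U^T v for the coefficients: c = (-18/37, -103/74). The projection is proj_W(v) = U c.
Check: (v - proj_W(v)) · u_1 = 0  (should be 0).
Check: (v - proj_W(v)) · u_2 = 0  (should be 0).
Result: proj_W(v) = (-5/74, -18/37, -273/74, 0).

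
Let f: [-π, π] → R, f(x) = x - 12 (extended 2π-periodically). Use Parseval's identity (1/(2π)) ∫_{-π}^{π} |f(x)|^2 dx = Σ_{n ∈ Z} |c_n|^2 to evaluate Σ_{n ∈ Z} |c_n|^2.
Σ |c_n|^2 = π^2/3 + 144

Expand and integrate term by term over [-π, π]:
  ∫ (x)^2 dx = 1·(2π^3/3); ∫ 2·1·(-12)·x dx = 0 (odd integrand); ∫ (-12)^2 dx = 144·2π.
So (1/(2π)) ∫_{-π}^{π} (x - 12)^2 dx = 1π^2/3 + 144 = π^2/3 + 144.
Parseval ⇒ Σ |c_n|^2 = π^2/3 + 144.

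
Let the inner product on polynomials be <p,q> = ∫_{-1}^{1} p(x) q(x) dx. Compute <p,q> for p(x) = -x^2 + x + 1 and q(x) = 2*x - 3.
<p,q> = -8/3

Expand the product: p(x)·q(x) = -2*x^3 + 5*x^2 - x - 3.
∫_{-1}^{1} of each monomial x^k gives [2/(k+1) if k even, 0 if k odd]. Integrating term-by-term (or equivalently evaluating the antiderivative F(x) = -x^4/2 + 5*x^3/3 - x^2/2 - 3*x at the endpoints):
  F(1) − F(−1) = -7/3 − (1/3) = -8/3.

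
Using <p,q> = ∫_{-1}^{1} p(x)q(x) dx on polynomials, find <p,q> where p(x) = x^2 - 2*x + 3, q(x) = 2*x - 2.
<p,q> = -16

Expand the product: p(x)·q(x) = 2*x^3 - 6*x^2 + 10*x - 6.
∫_{-1}^{1} of each monomial x^k gives [2/(k+1) if k even, 0 if k odd]. Integrating term-by-term (or equivalently evaluating the antiderivative F(x) = x^4/2 - 2*x^3 + 5*x^2 - 6*x at the endpoints):
  F(1) − F(−1) = -5/2 − (27/2) = -16.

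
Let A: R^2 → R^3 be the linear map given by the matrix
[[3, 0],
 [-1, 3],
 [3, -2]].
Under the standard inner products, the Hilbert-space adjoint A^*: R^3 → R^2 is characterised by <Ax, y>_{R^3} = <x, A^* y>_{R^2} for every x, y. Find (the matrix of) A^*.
A^* = A^T =
[[3, -1, 3],
 [0, 3, -2]]

For real matrices with standard dot products, the defining identity <Ax, y> = <x, A^* y> gives (Ax)^T y = x^T (A^*) y, i.e. x^T A^T y = x^T (A^*) y. Since this holds for all x, y, we must have A^* = A^T. Therefore
A^* =
[[3, -1, 3],
 [0, 3, -2]].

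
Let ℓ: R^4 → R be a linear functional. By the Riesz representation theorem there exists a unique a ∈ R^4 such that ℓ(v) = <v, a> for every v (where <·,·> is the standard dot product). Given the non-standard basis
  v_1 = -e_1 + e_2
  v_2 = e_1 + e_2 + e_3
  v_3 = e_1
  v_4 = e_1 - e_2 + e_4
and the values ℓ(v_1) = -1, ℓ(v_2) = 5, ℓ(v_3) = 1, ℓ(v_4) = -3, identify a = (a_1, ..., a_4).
a = (1, 0, 4, -4)

Write a = (a_1, ..., a_4) in the standard basis. For each basis vector v_i, ℓ(v_i) = <v_i, a> is a linear equation in the a_j's. Collect the n equations into a matrix system V a = ℓ, where row i of V is v_i (expressed in the standard basis). Since V is invertible (lower-triangular with 1s on the diagonal, up to permutation), solve by back-substitution:
  V =
[[-1, 1, 0, 0],
 [1, 1, 1, 0],
 [1, 0, 0, 0],
 [1, -1, 0, 1]]
  V a = (-1, 5, 1, -3)
Solving gives a = (1, 0, 4, -4).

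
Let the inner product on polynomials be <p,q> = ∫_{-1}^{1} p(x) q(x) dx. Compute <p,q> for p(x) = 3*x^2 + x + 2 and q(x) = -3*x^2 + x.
<p,q> = -104/15

Expand the product: p(x)·q(x) = -9*x^4 - 5*x^2 + 2*x.
∫_{-1}^{1} of each monomial x^k gives [2/(k+1) if k even, 0 if k odd]. Integrating term-by-term (or equivalently evaluating the antiderivative F(x) = -9*x^5/5 - 5*x^3/3 + x^2 at the endpoints):
  F(1) − F(−1) = -37/15 − (67/15) = -104/15.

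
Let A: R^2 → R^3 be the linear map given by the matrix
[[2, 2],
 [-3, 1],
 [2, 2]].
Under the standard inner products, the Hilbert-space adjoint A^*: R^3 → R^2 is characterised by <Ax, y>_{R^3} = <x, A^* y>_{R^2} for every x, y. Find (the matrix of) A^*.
A^* = A^T =
[[2, -3, 2],
 [2, 1, 2]]

For real matrices with standard dot products, the defining identity <Ax, y> = <x, A^* y> gives (Ax)^T y = x^T (A^*) y, i.e. x^T A^T y = x^T (A^*) y. Since this holds for all x, y, we must have A^* = A^T. Therefore
A^* =
[[2, -3, 2],
 [2, 1, 2]].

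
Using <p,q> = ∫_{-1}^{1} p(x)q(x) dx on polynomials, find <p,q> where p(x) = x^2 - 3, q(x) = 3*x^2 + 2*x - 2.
<p,q> = 88/15

Expand the product: p(x)·q(x) = 3*x^4 + 2*x^3 - 11*x^2 - 6*x + 6.
∫_{-1}^{1} of each monomial x^k gives [2/(k+1) if k even, 0 if k odd]. Integrating term-by-term (or equivalently evaluating the antiderivative F(x) = 3*x^5/5 + x^4/2 - 11*x^3/3 - 3*x^2 + 6*x at the endpoints):
  F(1) − F(−1) = 13/30 − (-163/30) = 88/15.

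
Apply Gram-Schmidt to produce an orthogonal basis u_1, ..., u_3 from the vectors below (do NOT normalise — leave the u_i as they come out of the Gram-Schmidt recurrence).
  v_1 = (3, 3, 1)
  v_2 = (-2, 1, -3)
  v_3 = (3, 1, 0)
Orthogonal basis:
  u_1 = (3, 3, 1)
  u_2 = (-20/19, 37/19, -51/19)
  u_3 = (1, -7/10, -9/10)

Apply the Gram-Schmidt recurrence
  u_1 = v_1
  u_i = v_i − Σ_{j<i} ((v_i · u_j) / (u_j · u_j)) · u_j.

Step by step this gives:
  u_1 = (3, 3, 1)
  u_2 = (-20/19, 37/19, -51/19)
  u_3 = (1, -7/10, -9/10)

Orthogonality check:
  u_2 · u_1 = 0 (should be 0)
  u_3 · u_1 = 0 (should be 0)
  u_3 · u_2 = 0 (should be 0)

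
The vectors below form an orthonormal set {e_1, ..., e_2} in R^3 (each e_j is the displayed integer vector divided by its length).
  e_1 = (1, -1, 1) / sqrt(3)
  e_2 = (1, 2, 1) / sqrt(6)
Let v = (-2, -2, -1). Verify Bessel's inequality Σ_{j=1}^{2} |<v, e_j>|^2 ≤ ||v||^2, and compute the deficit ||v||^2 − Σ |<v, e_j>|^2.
Σ |<v, e_j>|^2 = 17/2; ||v||^2 = 9; deficit = 1/2

Write each e_j = u_j / sqrt(<u_j, u_j>) where u_j is the displayed integer vector. Then <v, e_j> = <v, u_j> / sqrt(<u_j, u_j>), so |<v, e_j>|^2 = <v, u_j>^2 / <u_j, u_j>.
Coefficients: <v, e_1> = -1/sqrt(3), <v, e_2> = -7/sqrt(6).
Square and sum: Σ |<v, e_j>|^2 = 17/2.
Compute ||v||^2 = v·v = 9.
Deficit = 9 − 17/2 = 1/2 ≥ 0, confirming Bessel's inequality. (The deficit equals ||v − Σ <v,e_j> e_j||^2, the squared distance from v to span{e_j}.)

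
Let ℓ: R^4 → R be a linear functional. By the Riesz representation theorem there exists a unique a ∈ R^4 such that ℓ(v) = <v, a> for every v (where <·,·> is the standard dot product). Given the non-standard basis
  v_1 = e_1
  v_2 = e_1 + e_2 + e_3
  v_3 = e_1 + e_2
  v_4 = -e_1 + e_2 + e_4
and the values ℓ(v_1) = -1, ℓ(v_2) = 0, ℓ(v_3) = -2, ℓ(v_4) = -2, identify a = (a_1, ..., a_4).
a = (-1, -1, 2, -2)

Write a = (a_1, ..., a_4) in the standard basis. For each basis vector v_i, ℓ(v_i) = <v_i, a> is a linear equation in the a_j's. Collect the n equations into a matrix system V a = ℓ, where row i of V is v_i (expressed in the standard basis). Since V is invertible (lower-triangular with 1s on the diagonal, up to permutation), solve by back-substitution:
  V =
[[1, 0, 0, 0],
 [1, 1, 1, 0],
 [1, 1, 0, 0],
 [-1, 1, 0, 1]]
  V a = (-1, 0, -2, -2)
Solving gives a = (-1, -1, 2, -2).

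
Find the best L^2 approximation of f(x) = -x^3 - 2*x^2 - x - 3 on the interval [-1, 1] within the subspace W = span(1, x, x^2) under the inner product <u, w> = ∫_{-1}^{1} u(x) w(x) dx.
g(x) = -2*x^2 - 8*x/5 - 3

The best approximation g ∈ W is the orthogonal projection of f onto W. Writing g = a_0 + a_1 x + a_2 x^2, the coefficients solve the normal equations G · a = b where
  G_{ij} = <φ_i, φ_j> and b_i = <f, φ_i>, with φ_0 = 1, φ_1 = x, φ_2 = x^2.
G =
  [2, 0, 2/3]
  [0, 2/3, 0]
  [2/3, 0, 2/5],
b = (-22/3, -16/15, -14/5).
Solving gives a_0 = -3, a_1 = -8/5, a_2 = -2, so
  g(x) = -2*x^2 - 8*x/5 - 3.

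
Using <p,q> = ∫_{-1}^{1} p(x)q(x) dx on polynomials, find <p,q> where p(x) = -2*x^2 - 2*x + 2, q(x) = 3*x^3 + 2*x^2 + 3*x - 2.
<p,q> = -32/3

Expand the product: p(x)·q(x) = -6*x^5 - 10*x^4 - 4*x^3 + 2*x^2 + 10*x - 4.
∫_{-1}^{1} of each monomial x^k gives [2/(k+1) if k even, 0 if k odd]. Integrating term-by-term (or equivalently evaluating the antiderivative F(x) = -x^6 - 2*x^5 - x^4 + 2*x^3/3 + 5*x^2 - 4*x at the endpoints):
  F(1) − F(−1) = -7/3 − (25/3) = -32/3.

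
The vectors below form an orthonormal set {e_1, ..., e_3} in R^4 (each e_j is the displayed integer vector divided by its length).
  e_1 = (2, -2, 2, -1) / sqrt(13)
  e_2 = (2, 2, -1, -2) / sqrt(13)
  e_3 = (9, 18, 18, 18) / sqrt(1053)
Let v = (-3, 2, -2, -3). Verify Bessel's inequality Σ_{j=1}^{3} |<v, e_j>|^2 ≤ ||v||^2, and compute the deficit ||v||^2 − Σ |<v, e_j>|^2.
Σ |<v, e_j>|^2 = 238/13; ||v||^2 = 26; deficit = 100/13

Write each e_j = u_j / sqrt(<u_j, u_j>) where u_j is the displayed integer vector. Then <v, e_j> = <v, u_j> / sqrt(<u_j, u_j>), so |<v, e_j>|^2 = <v, u_j>^2 / <u_j, u_j>.
Coefficients: <v, e_1> = -11/sqrt(13), <v, e_2> = 6/sqrt(13), <v, e_3> = -81/sqrt(1053).
Square and sum: Σ |<v, e_j>|^2 = 238/13.
Compute ||v||^2 = v·v = 26.
Deficit = 26 − 238/13 = 100/13 ≥ 0, confirming Bessel's inequality. (The deficit equals ||v − Σ <v,e_j> e_j||^2, the squared distance from v to span{e_j}.)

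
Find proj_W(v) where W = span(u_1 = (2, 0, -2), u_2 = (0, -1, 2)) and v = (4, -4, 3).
proj_W(v) = (25/6, -11/3, 19/6)

Set up U = [u_1 | ... | u_2] ∈ R^(3×2). The projector onto W = col(U) is P = U (U^T U)^(-1) U^T.
Compute U^T U =
  [8, -4]
  [-4, 5],
and U^T v = (2, 10).
Solve U^T U · c = U^T v for the coefficients: c = (25/12, 11/3). The projection is proj_W(v) = U c.
Check: (v - proj_W(v)) · u_1 = 0  (should be 0).
Check: (v - proj_W(v)) · u_2 = 0  (should be 0).
Result: proj_W(v) = (25/6, -11/3, 19/6).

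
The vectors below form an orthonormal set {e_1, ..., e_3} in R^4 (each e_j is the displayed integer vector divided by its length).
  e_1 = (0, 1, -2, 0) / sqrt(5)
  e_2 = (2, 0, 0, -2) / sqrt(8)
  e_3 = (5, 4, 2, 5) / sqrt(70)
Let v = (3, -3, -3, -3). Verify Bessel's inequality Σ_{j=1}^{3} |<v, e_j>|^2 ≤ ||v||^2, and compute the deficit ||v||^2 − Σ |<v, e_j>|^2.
Σ |<v, e_j>|^2 = 171/7; ||v||^2 = 36; deficit = 81/7

Write each e_j = u_j / sqrt(<u_j, u_j>) where u_j is the displayed integer vector. Then <v, e_j> = <v, u_j> / sqrt(<u_j, u_j>), so |<v, e_j>|^2 = <v, u_j>^2 / <u_j, u_j>.
Coefficients: <v, e_1> = 3/sqrt(5), <v, e_2> = 12/sqrt(8), <v, e_3> = -18/sqrt(70).
Square and sum: Σ |<v, e_j>|^2 = 171/7.
Compute ||v||^2 = v·v = 36.
Deficit = 36 − 171/7 = 81/7 ≥ 0, confirming Bessel's inequality. (The deficit equals ||v − Σ <v,e_j> e_j||^2, the squared distance from v to span{e_j}.)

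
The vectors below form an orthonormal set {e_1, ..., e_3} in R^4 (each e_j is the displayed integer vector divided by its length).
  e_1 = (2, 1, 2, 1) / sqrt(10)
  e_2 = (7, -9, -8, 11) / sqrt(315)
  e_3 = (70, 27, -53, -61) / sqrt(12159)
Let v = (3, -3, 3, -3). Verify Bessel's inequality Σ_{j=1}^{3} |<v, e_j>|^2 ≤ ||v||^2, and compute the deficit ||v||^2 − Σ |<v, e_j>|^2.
Σ |<v, e_j>|^2 = 1116/193; ||v||^2 = 36; deficit = 5832/193

Write each e_j = u_j / sqrt(<u_j, u_j>) where u_j is the displayed integer vector. Then <v, e_j> = <v, u_j> / sqrt(<u_j, u_j>), so |<v, e_j>|^2 = <v, u_j>^2 / <u_j, u_j>.
Coefficients: <v, e_1> = 6/sqrt(10), <v, e_2> = -9/sqrt(315), <v, e_3> = 153/sqrt(12159).
Square and sum: Σ |<v, e_j>|^2 = 1116/193.
Compute ||v||^2 = v·v = 36.
Deficit = 36 − 1116/193 = 5832/193 ≥ 0, confirming Bessel's inequality. (The deficit equals ||v − Σ <v,e_j> e_j||^2, the squared distance from v to span{e_j}.)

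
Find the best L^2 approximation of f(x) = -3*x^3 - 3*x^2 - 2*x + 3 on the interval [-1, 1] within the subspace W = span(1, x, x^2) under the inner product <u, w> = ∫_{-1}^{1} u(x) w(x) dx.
g(x) = -3*x^2 - 19*x/5 + 3

The best approximation g ∈ W is the orthogonal projection of f onto W. Writing g = a_0 + a_1 x + a_2 x^2, the coefficients solve the normal equations G · a = b where
  G_{ij} = <φ_i, φ_j> and b_i = <f, φ_i>, with φ_0 = 1, φ_1 = x, φ_2 = x^2.
G =
  [2, 0, 2/3]
  [0, 2/3, 0]
  [2/3, 0, 2/5],
b = (4, -38/15, 4/5).
Solving gives a_0 = 3, a_1 = -19/5, a_2 = -3, so
  g(x) = -3*x^2 - 19*x/5 + 3.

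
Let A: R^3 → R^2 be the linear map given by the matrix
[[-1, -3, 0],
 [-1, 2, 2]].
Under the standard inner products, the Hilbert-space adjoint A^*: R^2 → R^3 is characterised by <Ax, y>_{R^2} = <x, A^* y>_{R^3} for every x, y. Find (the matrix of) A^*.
A^* = A^T =
[[-1, -1],
 [-3, 2],
 [0, 2]]

For real matrices with standard dot products, the defining identity <Ax, y> = <x, A^* y> gives (Ax)^T y = x^T (A^*) y, i.e. x^T A^T y = x^T (A^*) y. Since this holds for all x, y, we must have A^* = A^T. Therefore
A^* =
[[-1, -1],
 [-3, 2],
 [0, 2]].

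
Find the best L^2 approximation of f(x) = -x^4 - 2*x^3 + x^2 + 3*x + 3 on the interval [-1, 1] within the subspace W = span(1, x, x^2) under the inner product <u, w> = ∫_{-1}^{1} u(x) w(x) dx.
g(x) = x^2/7 + 9*x/5 + 108/35

The best approximation g ∈ W is the orthogonal projection of f onto W. Writing g = a_0 + a_1 x + a_2 x^2, the coefficients solve the normal equations G · a = b where
  G_{ij} = <φ_i, φ_j> and b_i = <f, φ_i>, with φ_0 = 1, φ_1 = x, φ_2 = x^2.
G =
  [2, 0, 2/3]
  [0, 2/3, 0]
  [2/3, 0, 2/5],
b = (94/15, 6/5, 74/35).
Solving gives a_0 = 108/35, a_1 = 9/5, a_2 = 1/7, so
  g(x) = x^2/7 + 9*x/5 + 108/35.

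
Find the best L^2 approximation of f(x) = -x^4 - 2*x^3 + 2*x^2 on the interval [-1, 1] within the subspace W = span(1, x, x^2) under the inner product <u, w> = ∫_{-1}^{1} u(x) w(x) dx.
g(x) = 8*x^2/7 - 6*x/5 + 3/35

The best approximation g ∈ W is the orthogonal projection of f onto W. Writing g = a_0 + a_1 x + a_2 x^2, the coefficients solve the normal equations G · a = b where
  G_{ij} = <φ_i, φ_j> and b_i = <f, φ_i>, with φ_0 = 1, φ_1 = x, φ_2 = x^2.
G =
  [2, 0, 2/3]
  [0, 2/3, 0]
  [2/3, 0, 2/5],
b = (14/15, -4/5, 18/35).
Solving gives a_0 = 3/35, a_1 = -6/5, a_2 = 8/7, so
  g(x) = 8*x^2/7 - 6*x/5 + 3/35.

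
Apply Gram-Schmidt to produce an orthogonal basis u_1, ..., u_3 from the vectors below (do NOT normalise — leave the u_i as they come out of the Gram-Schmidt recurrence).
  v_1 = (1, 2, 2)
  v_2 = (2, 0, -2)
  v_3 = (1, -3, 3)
Orthogonal basis:
  u_1 = (1, 2, 2)
  u_2 = (20/9, 4/9, -14/9)
  u_3 = (2, -3, 2)

Apply the Gram-Schmidt recurrence
  u_1 = v_1
  u_i = v_i − Σ_{j<i} ((v_i · u_j) / (u_j · u_j)) · u_j.

Step by step this gives:
  u_1 = (1, 2, 2)
  u_2 = (20/9, 4/9, -14/9)
  u_3 = (2, -3, 2)

Orthogonality check:
  u_2 · u_1 = 0 (should be 0)
  u_3 · u_1 = 0 (should be 0)
  u_3 · u_2 = 0 (should be 0)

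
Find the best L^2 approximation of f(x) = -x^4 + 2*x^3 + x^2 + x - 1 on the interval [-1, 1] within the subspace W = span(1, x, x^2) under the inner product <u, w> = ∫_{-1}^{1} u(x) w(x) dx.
g(x) = x^2/7 + 11*x/5 - 32/35

The best approximation g ∈ W is the orthogonal projection of f onto W. Writing g = a_0 + a_1 x + a_2 x^2, the coefficients solve the normal equations G · a = b where
  G_{ij} = <φ_i, φ_j> and b_i = <f, φ_i>, with φ_0 = 1, φ_1 = x, φ_2 = x^2.
G =
  [2, 0, 2/3]
  [0, 2/3, 0]
  [2/3, 0, 2/5],
b = (-26/15, 22/15, -58/105).
Solving gives a_0 = -32/35, a_1 = 11/5, a_2 = 1/7, so
  g(x) = x^2/7 + 11*x/5 - 32/35.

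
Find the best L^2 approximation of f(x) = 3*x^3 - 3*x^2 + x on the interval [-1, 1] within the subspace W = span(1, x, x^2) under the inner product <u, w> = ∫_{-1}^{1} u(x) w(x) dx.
g(x) = -3*x^2 + 14*x/5

The best approximation g ∈ W is the orthogonal projection of f onto W. Writing g = a_0 + a_1 x + a_2 x^2, the coefficients solve the normal equations G · a = b where
  G_{ij} = <φ_i, φ_j> and b_i = <f, φ_i>, with φ_0 = 1, φ_1 = x, φ_2 = x^2.
G =
  [2, 0, 2/3]
  [0, 2/3, 0]
  [2/3, 0, 2/5],
b = (-2, 28/15, -6/5).
Solving gives a_0 = 0, a_1 = 14/5, a_2 = -3, so
  g(x) = -3*x^2 + 14*x/5.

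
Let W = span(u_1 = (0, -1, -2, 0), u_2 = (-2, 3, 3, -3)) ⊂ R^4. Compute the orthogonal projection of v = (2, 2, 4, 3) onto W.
proj_W(v) = (65/37, 35/37, 335/74, 195/74)

Set up U = [u_1 | ... | u_2] ∈ R^(4×2). The projector onto W = col(U) is P = U (U^T U)^(-1) U^T.
Compute U^T U =
  [5, -9]
  [-9, 31],
and U^T v = (-10, 5).
Solve U^T U · c = U^T v for the coefficients: c = (-265/74, -65/74). The projection is proj_W(v) = U c.
Check: (v - proj_W(v)) · u_1 = 0  (should be 0).
Check: (v - proj_W(v)) · u_2 = 0  (should be 0).
Result: proj_W(v) = (65/37, 35/37, 335/74, 195/74).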